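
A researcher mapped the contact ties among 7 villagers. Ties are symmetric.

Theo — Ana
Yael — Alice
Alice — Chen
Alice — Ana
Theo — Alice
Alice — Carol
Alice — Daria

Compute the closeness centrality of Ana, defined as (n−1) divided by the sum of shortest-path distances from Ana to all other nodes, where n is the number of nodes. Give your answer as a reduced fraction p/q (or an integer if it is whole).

3/5

Distances from Ana: Alice:1, Carol:2, Chen:2, Daria:2, Theo:1, Yael:2. Sum = 10.
n = 7, so closeness = 6/10 = 3/5.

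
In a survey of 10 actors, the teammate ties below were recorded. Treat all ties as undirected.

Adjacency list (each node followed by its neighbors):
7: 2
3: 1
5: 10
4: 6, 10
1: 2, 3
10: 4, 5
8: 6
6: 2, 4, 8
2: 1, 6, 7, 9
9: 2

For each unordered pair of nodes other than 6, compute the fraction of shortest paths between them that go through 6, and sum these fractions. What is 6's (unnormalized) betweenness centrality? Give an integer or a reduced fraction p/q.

Pairs whose geodesics pass through 6 — 7–5: 1; 7–4: 1; 7–10: 1; 7–8: 1; 5–9: 1; 5–2: 1; 5–1: 1; 5–8: 1; 5–3: 1; 9–4: 1; 9–10: 1; 9–8: 1; 4–2: 1; 4–1: 1 … (+9 more pairs).
All other pairs contribute 0.
Summing the contributions gives betweenness(6) = 23.

23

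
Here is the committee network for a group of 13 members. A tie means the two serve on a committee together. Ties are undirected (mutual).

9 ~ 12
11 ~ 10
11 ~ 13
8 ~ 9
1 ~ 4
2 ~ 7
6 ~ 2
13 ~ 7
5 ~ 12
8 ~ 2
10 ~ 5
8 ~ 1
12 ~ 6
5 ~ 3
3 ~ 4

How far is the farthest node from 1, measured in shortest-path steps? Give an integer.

Distances from 1: 2:2, 3:2, 4:1, 5:3, 6:3, 7:3, 8:1, 9:2, 10:4, 11:5, 12:3, 13:4.
The largest is 5 (to 11), so the eccentricity of 1 is 5.

5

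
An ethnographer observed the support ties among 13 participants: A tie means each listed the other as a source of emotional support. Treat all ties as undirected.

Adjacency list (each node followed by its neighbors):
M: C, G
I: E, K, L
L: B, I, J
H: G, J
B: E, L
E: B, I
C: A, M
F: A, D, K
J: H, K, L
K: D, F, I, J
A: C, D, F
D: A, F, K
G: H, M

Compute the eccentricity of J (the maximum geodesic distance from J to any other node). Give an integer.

4

Distances from J: A:3, B:2, C:4, D:2, E:3, F:2, G:2, H:1, I:2, K:1, L:1, M:3.
The largest is 4 (to C), so the eccentricity of J is 4.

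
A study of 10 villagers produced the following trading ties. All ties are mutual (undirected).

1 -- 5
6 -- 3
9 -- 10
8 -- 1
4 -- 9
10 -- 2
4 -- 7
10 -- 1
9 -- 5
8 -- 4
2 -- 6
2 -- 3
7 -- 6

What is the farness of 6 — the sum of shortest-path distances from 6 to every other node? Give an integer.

20

Distances from 6: 1:3, 2:1, 3:1, 4:2, 5:4, 7:1, 8:3, 9:3, 10:2.
Sum = 3 + 1 + 1 + 2 + 4 + 1 + 3 + 3 + 2 = 20.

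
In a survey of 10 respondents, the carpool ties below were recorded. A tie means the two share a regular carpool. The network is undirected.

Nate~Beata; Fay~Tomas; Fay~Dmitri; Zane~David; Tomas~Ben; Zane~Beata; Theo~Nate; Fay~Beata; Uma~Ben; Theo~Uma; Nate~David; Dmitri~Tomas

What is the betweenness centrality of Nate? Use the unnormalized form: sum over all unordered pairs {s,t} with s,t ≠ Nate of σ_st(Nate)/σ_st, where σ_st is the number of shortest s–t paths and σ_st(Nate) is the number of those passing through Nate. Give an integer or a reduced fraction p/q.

21/2

Pairs whose geodesics pass through Nate — Tomas–David: 1/2; Ben–David: 1; Uma–David: 1; Uma–Zane: 2/2; Uma–Beata: 1; Theo–David: 1; Theo–Zane: 2/2; Theo–Beata: 1; Theo–Fay: 1; Theo–Dmitri: 1/2; David–Beata: 1/2; David–Fay: 1/2; David–Dmitri: 1/2.
All other pairs contribute 0.
Summing the contributions gives betweenness(Nate) = 21/2.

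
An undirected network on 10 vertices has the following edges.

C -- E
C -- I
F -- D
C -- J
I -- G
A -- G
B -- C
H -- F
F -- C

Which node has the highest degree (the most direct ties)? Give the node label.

C

Degrees — A:1, B:1, C:5, D:1, E:1, F:3, G:2, H:1, I:2, J:1.
The maximum is 5, attained only by C.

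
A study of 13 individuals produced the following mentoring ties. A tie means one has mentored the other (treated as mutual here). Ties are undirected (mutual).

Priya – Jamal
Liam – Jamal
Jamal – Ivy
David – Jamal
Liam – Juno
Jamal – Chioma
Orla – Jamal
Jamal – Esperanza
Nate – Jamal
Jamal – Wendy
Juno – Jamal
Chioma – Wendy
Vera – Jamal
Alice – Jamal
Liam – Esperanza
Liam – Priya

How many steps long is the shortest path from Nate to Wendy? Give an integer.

One shortest route is Nate – Jamal – Wendy, which uses 2 edges, and Nate and Wendy are not directly tied, so nothing shorter exists. So d(Nate,Wendy) = 2.

2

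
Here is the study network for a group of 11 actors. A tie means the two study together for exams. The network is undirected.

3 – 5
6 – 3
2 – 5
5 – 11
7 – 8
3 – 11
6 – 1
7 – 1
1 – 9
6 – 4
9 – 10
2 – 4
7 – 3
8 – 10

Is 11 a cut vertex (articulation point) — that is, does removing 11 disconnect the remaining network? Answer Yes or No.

No

Even without 11, every remaining node can still reach every other (the residual graph is connected), so 11 is not a cut vertex.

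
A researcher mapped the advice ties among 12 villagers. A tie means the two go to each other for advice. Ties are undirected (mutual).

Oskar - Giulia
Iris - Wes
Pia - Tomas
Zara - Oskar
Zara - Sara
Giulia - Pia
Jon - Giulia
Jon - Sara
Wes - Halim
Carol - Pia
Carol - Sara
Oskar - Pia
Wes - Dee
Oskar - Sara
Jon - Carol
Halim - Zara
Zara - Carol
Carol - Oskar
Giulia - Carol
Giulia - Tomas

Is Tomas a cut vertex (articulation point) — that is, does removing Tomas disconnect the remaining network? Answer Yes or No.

No

Even without Tomas, every remaining node can still reach every other (the residual graph is connected), so Tomas is not a cut vertex.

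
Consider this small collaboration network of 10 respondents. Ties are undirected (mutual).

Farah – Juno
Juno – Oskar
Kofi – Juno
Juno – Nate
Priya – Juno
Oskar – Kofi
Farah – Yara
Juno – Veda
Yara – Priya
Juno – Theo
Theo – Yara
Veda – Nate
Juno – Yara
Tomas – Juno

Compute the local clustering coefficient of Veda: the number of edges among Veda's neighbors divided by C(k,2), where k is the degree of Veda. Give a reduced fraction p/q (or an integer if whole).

Veda's neighbors: Juno and Nate (k = 2).
Possible neighbor pairs: C(2,2) = 1. Edges among them: Juno–Nate → e = 1.
Clustering(Veda) = 1/1.

1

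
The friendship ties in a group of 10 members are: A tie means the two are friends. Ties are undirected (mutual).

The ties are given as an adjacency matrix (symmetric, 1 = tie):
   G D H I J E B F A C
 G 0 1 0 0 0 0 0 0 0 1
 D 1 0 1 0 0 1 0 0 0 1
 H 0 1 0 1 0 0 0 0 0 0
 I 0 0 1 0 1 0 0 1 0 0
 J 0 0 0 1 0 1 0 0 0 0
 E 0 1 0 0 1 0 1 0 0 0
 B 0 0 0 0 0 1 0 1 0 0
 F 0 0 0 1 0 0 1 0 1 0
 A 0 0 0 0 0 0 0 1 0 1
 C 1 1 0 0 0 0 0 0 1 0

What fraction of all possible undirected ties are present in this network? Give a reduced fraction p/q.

There are 13 edges and 10 nodes, so the maximum possible is C(10,2) = 45.
Density = 13/45.

13/45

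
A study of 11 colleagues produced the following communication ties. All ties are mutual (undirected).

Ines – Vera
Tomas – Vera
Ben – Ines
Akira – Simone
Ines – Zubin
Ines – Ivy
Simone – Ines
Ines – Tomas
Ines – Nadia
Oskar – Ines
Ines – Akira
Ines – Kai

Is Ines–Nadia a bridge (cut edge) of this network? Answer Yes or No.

Yes

Without the Ines–Nadia edge there is no alternate route between Ines and Nadia, so the network disconnects. It is a bridge.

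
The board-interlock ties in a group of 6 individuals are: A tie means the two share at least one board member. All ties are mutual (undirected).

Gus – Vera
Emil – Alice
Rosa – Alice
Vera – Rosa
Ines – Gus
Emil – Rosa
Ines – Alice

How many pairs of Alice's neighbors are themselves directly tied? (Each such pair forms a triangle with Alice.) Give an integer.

Alice's neighbors: Emil, Ines, and Rosa.
Neighbor pairs that are themselves tied: Alice–Emil–Rosa. Each forms one triangle with Alice, for 1 in total.

1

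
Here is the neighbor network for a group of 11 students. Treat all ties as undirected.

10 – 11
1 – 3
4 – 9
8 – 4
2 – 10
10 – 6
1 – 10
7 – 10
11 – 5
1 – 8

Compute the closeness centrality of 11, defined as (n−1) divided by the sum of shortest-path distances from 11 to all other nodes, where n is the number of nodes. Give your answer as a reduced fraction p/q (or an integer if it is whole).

2/5

Distances from 11: 1:2, 2:2, 3:3, 4:4, 5:1, 6:2, 7:2, 8:3, 9:5, 10:1. Sum = 25.
n = 11, so closeness = 10/25 = 2/5.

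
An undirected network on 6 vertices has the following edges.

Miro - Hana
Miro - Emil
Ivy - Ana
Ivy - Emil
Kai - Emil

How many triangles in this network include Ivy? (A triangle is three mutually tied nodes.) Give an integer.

Ivy's neighbors are Ana and Emil, but none of them are tied to each other, so no triangle contains Ivy.

0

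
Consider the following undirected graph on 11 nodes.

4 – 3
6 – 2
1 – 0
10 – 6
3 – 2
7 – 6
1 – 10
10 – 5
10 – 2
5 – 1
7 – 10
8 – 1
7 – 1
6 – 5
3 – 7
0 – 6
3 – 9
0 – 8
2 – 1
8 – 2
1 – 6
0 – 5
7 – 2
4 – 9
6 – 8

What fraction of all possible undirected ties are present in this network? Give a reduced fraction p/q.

5/11

There are 25 edges and 11 nodes, so the maximum possible is C(11,2) = 55.
Density = 25/55 = 5/11.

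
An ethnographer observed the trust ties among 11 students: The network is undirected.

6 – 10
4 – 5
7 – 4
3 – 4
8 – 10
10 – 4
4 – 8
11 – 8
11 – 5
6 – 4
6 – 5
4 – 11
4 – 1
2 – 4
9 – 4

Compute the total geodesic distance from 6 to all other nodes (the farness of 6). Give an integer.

17

Distances from 6: 1:2, 2:2, 3:2, 4:1, 5:1, 7:2, 8:2, 9:2, 10:1, 11:2.
Sum = 2 + 2 + 2 + 1 + 1 + 2 + 2 + 2 + 1 + 2 = 17.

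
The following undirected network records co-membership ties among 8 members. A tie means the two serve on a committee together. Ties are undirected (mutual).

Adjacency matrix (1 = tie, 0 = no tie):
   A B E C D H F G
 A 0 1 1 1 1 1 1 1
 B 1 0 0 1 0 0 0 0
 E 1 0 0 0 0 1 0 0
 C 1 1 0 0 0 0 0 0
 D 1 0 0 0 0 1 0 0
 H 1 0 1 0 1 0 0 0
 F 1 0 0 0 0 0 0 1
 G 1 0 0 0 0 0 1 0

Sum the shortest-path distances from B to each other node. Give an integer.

Distances from B: A:1, C:1, D:2, E:2, F:2, G:2, H:2.
Sum = 1 + 1 + 2 + 2 + 2 + 2 + 2 = 12.

12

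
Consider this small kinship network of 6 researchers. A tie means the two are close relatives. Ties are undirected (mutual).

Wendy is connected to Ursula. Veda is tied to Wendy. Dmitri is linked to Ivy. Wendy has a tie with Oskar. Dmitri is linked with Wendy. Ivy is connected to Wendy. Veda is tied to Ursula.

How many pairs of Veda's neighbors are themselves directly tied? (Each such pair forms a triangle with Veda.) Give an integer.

1

Veda's neighbors: Ursula and Wendy.
Neighbor pairs that are themselves tied: Veda–Ursula–Wendy. Each forms one triangle with Veda, for 1 in total.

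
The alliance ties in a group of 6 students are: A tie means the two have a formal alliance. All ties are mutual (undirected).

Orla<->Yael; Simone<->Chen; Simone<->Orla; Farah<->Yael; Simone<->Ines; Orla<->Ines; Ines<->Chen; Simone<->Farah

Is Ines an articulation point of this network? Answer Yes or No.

No

Even without Ines, every remaining node can still reach every other (the residual graph is connected), so Ines is not a cut vertex.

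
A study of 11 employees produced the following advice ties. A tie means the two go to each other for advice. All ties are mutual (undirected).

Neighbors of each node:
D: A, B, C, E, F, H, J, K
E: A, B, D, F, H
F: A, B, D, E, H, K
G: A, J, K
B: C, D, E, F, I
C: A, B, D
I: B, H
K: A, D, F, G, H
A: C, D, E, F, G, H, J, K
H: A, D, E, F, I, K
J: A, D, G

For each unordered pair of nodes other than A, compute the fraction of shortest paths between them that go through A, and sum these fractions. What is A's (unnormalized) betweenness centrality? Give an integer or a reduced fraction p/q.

755/84

Pairs whose geodesics pass through A — D–G: 1/3; G–C: 1; G–E: 1; G–B: 4/7; G–F: 1/2; G–I: 1/2; G–H: 1/2; C–E: 1/3; C–J: 1/2; C–K: 1/2; C–F: 1/3; C–H: 1/2; E–J: 1/2; E–K: 1/4 … (+4 more pairs).
All other pairs contribute 0.
Summing the contributions gives betweenness(A) = 755/84.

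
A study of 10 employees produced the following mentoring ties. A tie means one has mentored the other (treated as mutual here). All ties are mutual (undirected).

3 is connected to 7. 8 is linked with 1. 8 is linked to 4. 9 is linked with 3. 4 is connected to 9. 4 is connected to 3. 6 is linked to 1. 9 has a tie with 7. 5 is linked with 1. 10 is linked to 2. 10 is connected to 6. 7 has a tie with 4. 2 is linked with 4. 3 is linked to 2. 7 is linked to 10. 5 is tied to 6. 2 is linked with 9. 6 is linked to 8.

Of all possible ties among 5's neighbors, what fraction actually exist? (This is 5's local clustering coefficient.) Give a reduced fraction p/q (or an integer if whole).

5's neighbors: 1 and 6 (k = 2).
Possible neighbor pairs: C(2,2) = 1. Edges among them: 1–6 → e = 1.
Clustering(5) = 1/1.

1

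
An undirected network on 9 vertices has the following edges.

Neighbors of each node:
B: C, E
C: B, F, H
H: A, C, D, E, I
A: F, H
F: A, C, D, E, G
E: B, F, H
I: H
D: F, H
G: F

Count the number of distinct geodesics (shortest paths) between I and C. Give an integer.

1

The shortest distance is 2, and the only length-2 path is I–H–C. So there is exactly 1 shortest path.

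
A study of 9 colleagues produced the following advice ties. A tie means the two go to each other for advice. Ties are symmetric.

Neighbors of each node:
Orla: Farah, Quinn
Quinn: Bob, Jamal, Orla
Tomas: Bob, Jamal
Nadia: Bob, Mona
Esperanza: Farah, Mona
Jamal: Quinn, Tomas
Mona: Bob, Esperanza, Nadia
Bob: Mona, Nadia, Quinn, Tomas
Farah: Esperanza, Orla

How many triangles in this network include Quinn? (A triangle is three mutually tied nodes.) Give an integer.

0

Quinn's neighbors are Bob, Jamal, and Orla, but none of them are tied to each other, so no triangle contains Quinn.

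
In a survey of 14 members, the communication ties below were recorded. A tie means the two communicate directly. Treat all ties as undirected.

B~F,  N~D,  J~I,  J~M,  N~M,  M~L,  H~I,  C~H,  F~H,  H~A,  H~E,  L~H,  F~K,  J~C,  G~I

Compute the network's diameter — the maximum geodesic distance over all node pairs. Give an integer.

Eccentricity of each node (its greatest distance to any other): A:5, B:6, C:4, D:6, E:5, F:5, G:5, H:4, I:4, J:4, K:6, L:3, M:4, N:5.
The maximum eccentricity is 6, realized for instance by the pair K–D via K – F – H – L – M – N – D. So the diameter is 6.

6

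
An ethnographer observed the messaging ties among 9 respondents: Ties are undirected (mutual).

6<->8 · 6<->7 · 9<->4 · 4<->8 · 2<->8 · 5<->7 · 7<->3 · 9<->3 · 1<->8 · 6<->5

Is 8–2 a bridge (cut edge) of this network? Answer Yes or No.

Yes

Without the 8–2 edge there is no alternate route between 8 and 2, so the network disconnects. It is a bridge.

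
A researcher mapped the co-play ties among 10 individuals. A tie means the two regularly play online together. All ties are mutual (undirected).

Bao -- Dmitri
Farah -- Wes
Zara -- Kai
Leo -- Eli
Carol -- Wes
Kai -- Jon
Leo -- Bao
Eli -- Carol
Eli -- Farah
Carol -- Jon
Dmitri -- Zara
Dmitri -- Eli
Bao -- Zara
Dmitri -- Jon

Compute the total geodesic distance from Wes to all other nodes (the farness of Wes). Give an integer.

Distances from Wes: Bao:4, Carol:1, Dmitri:3, Eli:2, Farah:1, Jon:2, Kai:3, Leo:3, Zara:4.
Sum = 4 + 1 + 3 + 2 + 1 + 2 + 3 + 3 + 4 = 23.

23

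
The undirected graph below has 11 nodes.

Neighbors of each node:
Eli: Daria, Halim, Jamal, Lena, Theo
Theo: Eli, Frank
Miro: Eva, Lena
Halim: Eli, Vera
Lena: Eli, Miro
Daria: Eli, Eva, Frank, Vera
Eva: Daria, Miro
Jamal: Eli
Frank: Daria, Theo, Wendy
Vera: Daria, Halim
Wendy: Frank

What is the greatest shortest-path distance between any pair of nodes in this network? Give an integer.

Eccentricity of each node (its greatest distance to any other): Daria:2, Eli:3, Eva:3, Frank:3, Halim:4, Jamal:4, Lena:4, Miro:4, Theo:3, Vera:3, Wendy:4.
The maximum eccentricity is 4, realized for instance by the pair Lena–Wendy via Lena – Eli – Daria – Frank – Wendy. So the diameter is 4.

4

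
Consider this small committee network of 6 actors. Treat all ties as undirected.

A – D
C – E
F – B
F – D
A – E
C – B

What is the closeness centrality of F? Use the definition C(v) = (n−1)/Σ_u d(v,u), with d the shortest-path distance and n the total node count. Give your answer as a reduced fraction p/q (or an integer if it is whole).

Distances from F: A:2, B:1, C:2, D:1, E:3. Sum = 9.
n = 6, so closeness = 5/9.

5/9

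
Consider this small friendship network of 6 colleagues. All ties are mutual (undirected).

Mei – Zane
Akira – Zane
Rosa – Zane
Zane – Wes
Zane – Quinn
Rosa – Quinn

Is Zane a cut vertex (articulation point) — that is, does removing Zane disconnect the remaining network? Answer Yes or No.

Yes

Removing Zane leaves {Wes} with no path to {Quinn and Rosa}, so the network splits into 4 components. Zane is a cut vertex.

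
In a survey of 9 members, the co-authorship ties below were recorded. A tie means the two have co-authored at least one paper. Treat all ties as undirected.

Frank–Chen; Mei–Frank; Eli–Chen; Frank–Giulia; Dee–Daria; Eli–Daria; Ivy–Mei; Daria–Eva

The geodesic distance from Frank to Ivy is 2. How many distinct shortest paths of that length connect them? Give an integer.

1

The shortest distance is 2, and the only length-2 path is Frank–Mei–Ivy. So there is exactly 1 shortest path.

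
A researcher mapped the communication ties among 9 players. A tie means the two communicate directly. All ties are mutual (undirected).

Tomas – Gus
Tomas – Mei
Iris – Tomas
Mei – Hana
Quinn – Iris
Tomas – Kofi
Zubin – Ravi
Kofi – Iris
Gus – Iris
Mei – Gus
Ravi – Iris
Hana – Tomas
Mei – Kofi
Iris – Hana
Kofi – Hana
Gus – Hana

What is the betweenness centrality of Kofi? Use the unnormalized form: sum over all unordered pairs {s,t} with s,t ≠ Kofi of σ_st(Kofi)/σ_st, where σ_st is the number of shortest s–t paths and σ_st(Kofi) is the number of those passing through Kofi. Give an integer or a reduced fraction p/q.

Pairs whose geodesics pass through Kofi — Mei–Iris: 1/4; Mei–Ravi: 1/4; Mei–Zubin: 1/4; Mei–Quinn: 1/4.
All other pairs contribute 0.
Summing the contributions gives betweenness(Kofi) = 1.

1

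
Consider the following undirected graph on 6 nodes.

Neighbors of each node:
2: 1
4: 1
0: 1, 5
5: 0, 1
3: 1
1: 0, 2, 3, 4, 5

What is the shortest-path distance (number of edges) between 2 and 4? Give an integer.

One shortest route is 2 – 1 – 4, which uses 2 edges, and 2 and 4 are not directly tied, so nothing shorter exists. So d(2,4) = 2.

2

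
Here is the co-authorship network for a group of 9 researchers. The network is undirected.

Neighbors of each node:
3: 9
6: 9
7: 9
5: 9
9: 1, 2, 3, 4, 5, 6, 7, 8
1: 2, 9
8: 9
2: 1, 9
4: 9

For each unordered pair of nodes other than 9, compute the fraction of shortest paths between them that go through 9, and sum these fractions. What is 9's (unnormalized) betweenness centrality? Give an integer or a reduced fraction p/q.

27

Pairs whose geodesics pass through 9 — 6–4: 1; 6–3: 1; 6–1: 1; 6–2: 1; 6–7: 1; 6–8: 1; 6–5: 1; 4–3: 1; 4–1: 1; 4–2: 1; 4–7: 1; 4–8: 1; 4–5: 1; 3–1: 1 … (+13 more pairs).
All other pairs contribute 0.
Summing the contributions gives betweenness(9) = 27.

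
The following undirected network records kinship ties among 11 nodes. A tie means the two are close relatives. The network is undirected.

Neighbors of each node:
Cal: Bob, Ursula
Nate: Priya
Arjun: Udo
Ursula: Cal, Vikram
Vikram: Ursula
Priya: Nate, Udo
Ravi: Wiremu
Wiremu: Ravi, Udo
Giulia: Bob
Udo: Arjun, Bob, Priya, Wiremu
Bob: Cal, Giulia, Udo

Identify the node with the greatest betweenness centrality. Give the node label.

Unnormalized betweenness of each node: Arjun:0, Bob:27, Cal:16, Giulia:0, Nate:0, Priya:9, Ravi:0, Udo:33, Ursula:9, Vikram:0, Wiremu:9.
Udo has the largest value, 33, making it the main broker — the node through which the most shortest paths run.

Udo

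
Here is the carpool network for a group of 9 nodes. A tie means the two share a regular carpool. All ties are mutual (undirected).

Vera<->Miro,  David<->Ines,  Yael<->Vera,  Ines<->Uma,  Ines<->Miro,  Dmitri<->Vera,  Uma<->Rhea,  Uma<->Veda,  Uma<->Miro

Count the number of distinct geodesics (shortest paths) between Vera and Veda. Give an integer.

The shortest distance is 3, and the only length-3 path is Vera–Miro–Uma–Veda. So there is exactly 1 shortest path.

1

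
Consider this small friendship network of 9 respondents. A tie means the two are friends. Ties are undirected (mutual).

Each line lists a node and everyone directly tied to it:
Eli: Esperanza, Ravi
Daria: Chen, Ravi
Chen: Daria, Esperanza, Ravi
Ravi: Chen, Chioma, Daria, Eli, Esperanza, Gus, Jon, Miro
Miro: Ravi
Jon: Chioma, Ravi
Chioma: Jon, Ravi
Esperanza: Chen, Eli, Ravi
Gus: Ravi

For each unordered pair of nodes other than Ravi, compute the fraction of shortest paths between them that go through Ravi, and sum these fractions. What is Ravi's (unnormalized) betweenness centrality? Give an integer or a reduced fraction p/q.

23

Pairs whose geodesics pass through Ravi — Eli–Chioma: 1; Eli–Chen: 1/2; Eli–Jon: 1; Eli–Gus: 1; Eli–Miro: 1; Eli–Daria: 1; Chioma–Chen: 1; Chioma–Esperanza: 1; Chioma–Gus: 1; Chioma–Miro: 1; Chioma–Daria: 1; Chen–Jon: 1; Chen–Gus: 1; Chen–Miro: 1 … (+10 more pairs).
All other pairs contribute 0.
Summing the contributions gives betweenness(Ravi) = 23.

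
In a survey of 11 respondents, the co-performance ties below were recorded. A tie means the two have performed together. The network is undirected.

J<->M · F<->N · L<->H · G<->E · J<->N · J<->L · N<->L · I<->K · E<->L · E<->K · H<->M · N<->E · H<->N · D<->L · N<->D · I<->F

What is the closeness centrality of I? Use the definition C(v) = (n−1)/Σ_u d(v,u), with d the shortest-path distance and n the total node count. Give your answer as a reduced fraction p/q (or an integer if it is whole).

Distances from I: D:3, E:2, F:1, G:3, H:3, J:3, K:1, L:3, M:4, N:2. Sum = 25.
n = 11, so closeness = 10/25 = 2/5.

2/5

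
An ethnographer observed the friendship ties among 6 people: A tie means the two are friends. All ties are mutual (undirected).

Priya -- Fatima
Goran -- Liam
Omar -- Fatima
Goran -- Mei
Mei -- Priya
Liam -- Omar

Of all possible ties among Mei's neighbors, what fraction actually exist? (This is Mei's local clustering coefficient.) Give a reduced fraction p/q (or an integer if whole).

Mei's neighbors: Goran and Priya (k = 2).
Possible neighbor pairs: C(2,2) = 1. Edges among them: none → e = 0.
Clustering(Mei) = 0/1.

0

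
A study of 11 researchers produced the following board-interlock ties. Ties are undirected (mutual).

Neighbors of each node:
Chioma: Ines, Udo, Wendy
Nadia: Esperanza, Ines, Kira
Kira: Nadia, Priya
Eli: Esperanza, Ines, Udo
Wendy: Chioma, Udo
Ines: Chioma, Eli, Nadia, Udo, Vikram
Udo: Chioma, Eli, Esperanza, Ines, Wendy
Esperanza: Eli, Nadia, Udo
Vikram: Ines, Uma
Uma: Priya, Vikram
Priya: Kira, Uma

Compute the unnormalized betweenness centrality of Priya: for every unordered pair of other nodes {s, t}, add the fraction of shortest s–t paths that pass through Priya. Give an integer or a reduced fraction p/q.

Pairs whose geodesics pass through Priya — Uma–Esperanza: 1/4; Uma–Nadia: 1/2; Uma–Kira: 1; Vikram–Kira: 1/2.
All other pairs contribute 0.
Summing the contributions gives betweenness(Priya) = 9/4.

9/4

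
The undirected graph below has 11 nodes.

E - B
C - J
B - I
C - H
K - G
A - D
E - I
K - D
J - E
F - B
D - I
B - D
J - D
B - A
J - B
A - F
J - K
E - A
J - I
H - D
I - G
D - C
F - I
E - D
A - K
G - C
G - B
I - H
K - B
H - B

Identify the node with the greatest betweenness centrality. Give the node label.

B

Unnormalized betweenness of each node: A:55/36, B:271/36, C:13/12, D:21/4, E:1/2, F:1/4, G:47/36, H:13/18, I:163/36, J:37/18, K:5/4.
B has the largest value, 271/36, making it the main broker — the node through which the most shortest paths run.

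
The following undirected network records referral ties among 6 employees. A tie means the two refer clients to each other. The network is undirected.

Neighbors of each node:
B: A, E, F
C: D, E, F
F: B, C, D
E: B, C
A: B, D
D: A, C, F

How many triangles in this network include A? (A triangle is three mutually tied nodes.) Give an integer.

A's neighbors are B and D, but none of them are tied to each other, so no triangle contains A.

0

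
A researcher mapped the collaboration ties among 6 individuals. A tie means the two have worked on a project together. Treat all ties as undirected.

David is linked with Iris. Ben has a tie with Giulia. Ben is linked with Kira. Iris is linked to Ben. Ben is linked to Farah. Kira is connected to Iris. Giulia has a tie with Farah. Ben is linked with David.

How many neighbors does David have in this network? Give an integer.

2

David is directly tied to Ben and Iris. That is 2 neighbors, so the degree of David is 2.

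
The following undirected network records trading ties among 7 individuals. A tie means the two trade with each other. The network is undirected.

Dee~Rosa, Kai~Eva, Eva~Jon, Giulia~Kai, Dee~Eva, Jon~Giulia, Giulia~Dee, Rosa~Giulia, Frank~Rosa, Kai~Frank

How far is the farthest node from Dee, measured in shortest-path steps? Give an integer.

Distances from Dee: Eva:1, Frank:2, Giulia:1, Jon:2, Kai:2, Rosa:1.
The largest is 2 (to Kai, Jon, and Frank), so the eccentricity of Dee is 2.

2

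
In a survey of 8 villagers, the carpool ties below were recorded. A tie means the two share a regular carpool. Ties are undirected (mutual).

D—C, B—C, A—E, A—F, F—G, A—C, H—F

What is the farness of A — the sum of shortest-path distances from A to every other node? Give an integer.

Distances from A: B:2, C:1, D:2, E:1, F:1, G:2, H:2.
Sum = 2 + 1 + 2 + 1 + 1 + 2 + 2 = 11.

11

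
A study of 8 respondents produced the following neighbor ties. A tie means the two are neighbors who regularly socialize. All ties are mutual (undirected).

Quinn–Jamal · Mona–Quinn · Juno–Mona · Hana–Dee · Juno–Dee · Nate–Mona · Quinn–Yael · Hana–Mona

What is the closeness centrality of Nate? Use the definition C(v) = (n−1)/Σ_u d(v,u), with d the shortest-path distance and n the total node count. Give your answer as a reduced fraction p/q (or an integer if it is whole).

7/16

Distances from Nate: Dee:3, Hana:2, Jamal:3, Juno:2, Mona:1, Quinn:2, Yael:3. Sum = 16.
n = 8, so closeness = 7/16.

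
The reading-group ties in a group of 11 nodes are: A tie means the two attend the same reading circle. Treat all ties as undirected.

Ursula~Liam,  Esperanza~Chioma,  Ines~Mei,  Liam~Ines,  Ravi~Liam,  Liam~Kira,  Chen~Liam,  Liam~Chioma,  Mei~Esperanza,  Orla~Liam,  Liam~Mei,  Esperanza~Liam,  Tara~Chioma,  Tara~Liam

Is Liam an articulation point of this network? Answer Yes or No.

Removing Liam leaves {Orla} with no path to {Ravi}, so the network splits into 6 components. Liam is a cut vertex.

Yes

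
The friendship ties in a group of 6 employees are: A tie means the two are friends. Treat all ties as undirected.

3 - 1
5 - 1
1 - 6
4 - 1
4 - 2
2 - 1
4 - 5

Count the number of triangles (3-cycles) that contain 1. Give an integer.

1's neighbors: 2, 3, 4, 5, and 6.
Neighbor pairs that are themselves tied: 1–2–4; 1–4–5. Each forms one triangle with 1, for 2 in total.

2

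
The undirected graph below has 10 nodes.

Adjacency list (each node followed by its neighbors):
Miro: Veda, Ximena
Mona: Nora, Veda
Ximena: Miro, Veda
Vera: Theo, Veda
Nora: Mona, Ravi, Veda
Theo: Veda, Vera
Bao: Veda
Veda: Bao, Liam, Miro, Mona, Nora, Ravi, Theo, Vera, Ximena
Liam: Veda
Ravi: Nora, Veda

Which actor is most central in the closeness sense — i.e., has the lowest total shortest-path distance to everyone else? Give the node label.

Veda

Farness (sum of distances to all others) for each node — Bao:17, Liam:17, Miro:16, Mona:16, Nora:15, Ravi:16, Theo:16, Veda:9, Vera:16, Ximena:16.
The smallest farness is 9, for Veda, so Veda has the highest closeness.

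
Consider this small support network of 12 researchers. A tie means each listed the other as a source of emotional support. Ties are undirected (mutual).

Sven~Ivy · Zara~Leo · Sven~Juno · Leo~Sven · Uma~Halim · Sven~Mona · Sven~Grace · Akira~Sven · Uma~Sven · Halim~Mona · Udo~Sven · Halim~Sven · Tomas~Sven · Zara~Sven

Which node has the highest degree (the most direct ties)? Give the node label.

Degrees — Akira:1, Grace:1, Halim:3, Ivy:1, Juno:1, Leo:2, Mona:2, Sven:11, Tomas:1, Udo:1, Uma:2, Zara:2.
The maximum is 11, attained only by Sven.

Sven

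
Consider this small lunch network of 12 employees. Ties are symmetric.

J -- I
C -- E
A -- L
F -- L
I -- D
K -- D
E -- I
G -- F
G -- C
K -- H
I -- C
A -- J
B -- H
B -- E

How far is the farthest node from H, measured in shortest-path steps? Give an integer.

Distances from H: A:5, B:1, C:3, D:2, E:2, F:5, G:4, I:3, J:4, K:1, L:6.
The largest is 6 (to L), so the eccentricity of H is 6.

6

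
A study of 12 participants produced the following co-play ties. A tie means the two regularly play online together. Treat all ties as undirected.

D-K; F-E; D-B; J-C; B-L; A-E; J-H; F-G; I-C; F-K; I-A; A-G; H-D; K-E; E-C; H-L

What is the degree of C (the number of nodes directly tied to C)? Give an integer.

3

C is directly tied to E, I, and J. That is 3 neighbors, so the degree of C is 3.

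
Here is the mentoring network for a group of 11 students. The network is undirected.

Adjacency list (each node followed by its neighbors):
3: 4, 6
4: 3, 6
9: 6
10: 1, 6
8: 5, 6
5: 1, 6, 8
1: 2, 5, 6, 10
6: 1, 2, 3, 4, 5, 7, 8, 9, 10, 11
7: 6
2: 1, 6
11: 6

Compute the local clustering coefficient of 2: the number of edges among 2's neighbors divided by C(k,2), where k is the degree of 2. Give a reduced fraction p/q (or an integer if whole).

2's neighbors: 1 and 6 (k = 2).
Possible neighbor pairs: C(2,2) = 1. Edges among them: 1–6 → e = 1.
Clustering(2) = 1/1.

1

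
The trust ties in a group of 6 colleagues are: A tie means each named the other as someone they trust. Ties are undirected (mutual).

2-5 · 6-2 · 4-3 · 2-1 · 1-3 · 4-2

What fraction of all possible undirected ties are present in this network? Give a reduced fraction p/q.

There are 6 edges and 6 nodes, so the maximum possible is C(6,2) = 15.
Density = 6/15 = 2/5.

2/5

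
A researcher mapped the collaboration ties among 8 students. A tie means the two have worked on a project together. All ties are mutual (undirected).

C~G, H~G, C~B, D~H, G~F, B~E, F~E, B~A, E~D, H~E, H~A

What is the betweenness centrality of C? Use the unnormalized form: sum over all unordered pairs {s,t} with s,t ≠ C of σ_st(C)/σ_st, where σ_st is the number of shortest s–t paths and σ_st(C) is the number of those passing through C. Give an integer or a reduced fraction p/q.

1

Pairs whose geodesics pass through C — G–B: 1.
All other pairs contribute 0.
Summing the contributions gives betweenness(C) = 1.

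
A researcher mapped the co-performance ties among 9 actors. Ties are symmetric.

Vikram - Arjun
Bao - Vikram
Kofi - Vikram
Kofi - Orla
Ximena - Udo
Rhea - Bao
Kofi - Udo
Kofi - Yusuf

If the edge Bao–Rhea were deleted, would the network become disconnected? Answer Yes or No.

Without the Bao–Rhea edge there is no alternate route between Bao and Rhea, so the network disconnects. It is a bridge.

Yes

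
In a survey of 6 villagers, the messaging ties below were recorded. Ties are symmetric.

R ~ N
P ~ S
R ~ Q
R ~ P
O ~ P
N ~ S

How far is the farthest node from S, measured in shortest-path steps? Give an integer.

Distances from S: N:1, O:2, P:1, Q:3, R:2.
The largest is 3 (to Q), so the eccentricity of S is 3.

3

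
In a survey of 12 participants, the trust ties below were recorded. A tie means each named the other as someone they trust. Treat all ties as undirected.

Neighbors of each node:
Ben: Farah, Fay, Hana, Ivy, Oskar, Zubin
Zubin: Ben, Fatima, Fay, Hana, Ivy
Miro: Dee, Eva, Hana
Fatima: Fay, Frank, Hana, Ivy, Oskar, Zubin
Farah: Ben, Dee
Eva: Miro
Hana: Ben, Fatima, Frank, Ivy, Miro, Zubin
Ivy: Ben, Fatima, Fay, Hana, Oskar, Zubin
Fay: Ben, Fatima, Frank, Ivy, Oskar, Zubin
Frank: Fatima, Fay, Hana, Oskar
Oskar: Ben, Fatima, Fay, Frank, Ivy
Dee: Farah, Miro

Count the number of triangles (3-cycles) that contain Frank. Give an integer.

4

Frank's neighbors: Fatima, Fay, Hana, and Oskar.
Neighbor pairs that are themselves tied: Frank–Fatima–Fay; Frank–Fatima–Hana; Frank–Fatima–Oskar; Frank–Fay–Oskar. Each forms one triangle with Frank, for 4 in total.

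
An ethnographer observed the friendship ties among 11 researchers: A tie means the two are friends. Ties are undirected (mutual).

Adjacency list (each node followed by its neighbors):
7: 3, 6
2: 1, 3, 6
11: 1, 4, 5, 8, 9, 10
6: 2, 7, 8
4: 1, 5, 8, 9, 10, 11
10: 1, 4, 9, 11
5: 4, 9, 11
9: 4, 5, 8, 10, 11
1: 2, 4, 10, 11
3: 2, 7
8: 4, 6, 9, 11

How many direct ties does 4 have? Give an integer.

4 is directly tied to 1, 5, 8, 9, 10, and 11. That is 6 neighbors, so the degree of 4 is 6.

6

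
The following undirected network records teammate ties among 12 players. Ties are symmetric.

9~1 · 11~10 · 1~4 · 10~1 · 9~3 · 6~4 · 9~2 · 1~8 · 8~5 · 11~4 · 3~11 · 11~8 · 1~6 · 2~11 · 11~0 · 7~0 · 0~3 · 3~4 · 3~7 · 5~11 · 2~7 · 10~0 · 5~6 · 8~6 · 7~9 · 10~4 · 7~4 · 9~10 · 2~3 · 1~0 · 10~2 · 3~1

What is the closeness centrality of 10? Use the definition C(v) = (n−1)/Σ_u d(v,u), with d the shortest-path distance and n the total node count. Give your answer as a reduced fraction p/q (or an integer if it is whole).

Distances from 10: 0:1, 1:1, 2:1, 3:2, 4:1, 5:2, 6:2, 7:2, 8:2, 9:1, 11:1. Sum = 16.
n = 12, so closeness = 11/16.

11/16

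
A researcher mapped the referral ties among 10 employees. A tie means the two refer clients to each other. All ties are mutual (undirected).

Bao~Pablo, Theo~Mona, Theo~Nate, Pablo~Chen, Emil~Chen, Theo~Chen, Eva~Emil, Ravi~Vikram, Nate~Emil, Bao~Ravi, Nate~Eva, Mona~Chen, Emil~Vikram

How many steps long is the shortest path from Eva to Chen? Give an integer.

One shortest route is Eva – Emil – Chen, which uses 2 edges, and Eva and Chen are not directly tied, so nothing shorter exists. So d(Eva,Chen) = 2.

2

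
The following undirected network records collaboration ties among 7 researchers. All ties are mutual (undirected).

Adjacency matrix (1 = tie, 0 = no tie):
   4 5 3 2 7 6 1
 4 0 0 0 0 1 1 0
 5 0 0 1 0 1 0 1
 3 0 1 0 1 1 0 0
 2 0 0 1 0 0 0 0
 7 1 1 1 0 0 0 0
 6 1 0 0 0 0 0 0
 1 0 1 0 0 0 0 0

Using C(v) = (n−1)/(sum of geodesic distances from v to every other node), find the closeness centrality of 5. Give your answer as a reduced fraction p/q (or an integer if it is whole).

3/5

Distances from 5: 1:1, 2:2, 3:1, 4:2, 6:3, 7:1. Sum = 10.
n = 7, so closeness = 6/10 = 3/5.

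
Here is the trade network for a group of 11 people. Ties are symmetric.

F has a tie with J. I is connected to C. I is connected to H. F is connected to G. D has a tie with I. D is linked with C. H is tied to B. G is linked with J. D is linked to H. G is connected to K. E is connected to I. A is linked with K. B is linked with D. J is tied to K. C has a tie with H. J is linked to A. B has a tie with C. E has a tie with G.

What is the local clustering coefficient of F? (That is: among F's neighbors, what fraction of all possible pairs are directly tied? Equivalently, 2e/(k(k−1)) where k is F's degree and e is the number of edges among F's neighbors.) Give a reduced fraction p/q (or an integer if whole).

F's neighbors: G and J (k = 2).
Possible neighbor pairs: C(2,2) = 1. Edges among them: G–J → e = 1.
Clustering(F) = 1/1.

1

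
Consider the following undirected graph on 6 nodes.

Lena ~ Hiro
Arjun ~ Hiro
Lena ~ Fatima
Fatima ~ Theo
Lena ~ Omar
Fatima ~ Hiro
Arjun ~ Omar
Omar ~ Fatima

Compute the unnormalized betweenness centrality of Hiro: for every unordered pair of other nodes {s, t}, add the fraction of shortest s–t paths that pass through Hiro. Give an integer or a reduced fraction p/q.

3/2

Pairs whose geodesics pass through Hiro — Fatima–Arjun: 1/2; Theo–Arjun: 1/2; Lena–Arjun: 1/2.
All other pairs contribute 0.
Summing the contributions gives betweenness(Hiro) = 3/2.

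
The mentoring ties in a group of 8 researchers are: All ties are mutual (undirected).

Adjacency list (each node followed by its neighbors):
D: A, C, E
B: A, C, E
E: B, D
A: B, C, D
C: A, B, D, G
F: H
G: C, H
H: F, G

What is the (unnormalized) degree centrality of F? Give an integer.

F is directly tied to H. That is 1 neighbor, so the degree of F is 1.

1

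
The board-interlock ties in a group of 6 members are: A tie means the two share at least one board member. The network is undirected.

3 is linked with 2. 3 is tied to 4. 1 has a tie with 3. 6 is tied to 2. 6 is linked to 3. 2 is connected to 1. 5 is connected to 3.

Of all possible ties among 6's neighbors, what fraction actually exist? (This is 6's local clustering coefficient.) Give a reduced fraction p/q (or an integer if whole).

6's neighbors: 2 and 3 (k = 2).
Possible neighbor pairs: C(2,2) = 1. Edges among them: 2–3 → e = 1.
Clustering(6) = 1/1.

1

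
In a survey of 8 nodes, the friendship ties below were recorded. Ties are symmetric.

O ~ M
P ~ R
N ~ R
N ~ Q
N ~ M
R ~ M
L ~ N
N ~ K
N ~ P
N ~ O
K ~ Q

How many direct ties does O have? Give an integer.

O is directly tied to M and N. That is 2 neighbors, so the degree of O is 2.

2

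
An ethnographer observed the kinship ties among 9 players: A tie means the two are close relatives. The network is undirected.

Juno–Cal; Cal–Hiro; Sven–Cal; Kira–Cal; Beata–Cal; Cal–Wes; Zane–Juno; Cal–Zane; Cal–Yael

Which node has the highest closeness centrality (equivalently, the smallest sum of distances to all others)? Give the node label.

Farness (sum of distances to all others) for each node — Beata:15, Cal:8, Hiro:15, Juno:14, Kira:15, Sven:15, Wes:15, Yael:15, Zane:14.
The smallest farness is 8, for Cal, so Cal has the highest closeness.

Cal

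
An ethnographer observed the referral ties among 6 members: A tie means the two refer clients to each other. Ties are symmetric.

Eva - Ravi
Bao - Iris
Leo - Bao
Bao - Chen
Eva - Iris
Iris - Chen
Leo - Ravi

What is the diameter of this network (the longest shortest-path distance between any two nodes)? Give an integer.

3

Eccentricity of each node (its greatest distance to any other): Bao:2, Chen:3, Eva:2, Iris:2, Leo:2, Ravi:3.
The maximum eccentricity is 3, realized for instance by the pair Ravi–Chen via Ravi – Eva – Iris – Chen. So the diameter is 3.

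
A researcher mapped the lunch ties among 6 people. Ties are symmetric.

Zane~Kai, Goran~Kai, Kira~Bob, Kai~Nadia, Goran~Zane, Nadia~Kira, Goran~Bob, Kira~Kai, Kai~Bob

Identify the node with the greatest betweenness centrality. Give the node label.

Unnormalized betweenness of each node: Bob:1/2, Goran:1/2, Kai:9/2, Kira:1/2, Nadia:0, Zane:0.
Kai has the largest value, 9/2, making it the main broker — the node through which the most shortest paths run.

Kai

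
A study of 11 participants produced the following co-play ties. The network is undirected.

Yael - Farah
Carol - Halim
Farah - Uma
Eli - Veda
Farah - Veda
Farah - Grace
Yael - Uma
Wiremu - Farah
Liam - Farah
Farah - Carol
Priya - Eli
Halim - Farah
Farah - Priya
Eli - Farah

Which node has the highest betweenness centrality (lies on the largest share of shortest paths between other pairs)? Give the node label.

Farah

Unnormalized betweenness of each node: Carol:0, Eli:1/2, Farah:81/2, Grace:0, Halim:0, Liam:0, Priya:0, Uma:0, Veda:0, Wiremu:0, Yael:0.
Farah has the largest value, 81/2, making it the main broker — the node through which the most shortest paths run.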